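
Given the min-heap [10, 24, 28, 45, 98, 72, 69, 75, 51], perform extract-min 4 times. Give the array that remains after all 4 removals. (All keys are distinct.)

extract-min #1 returns 10:
  remove root 10; move last element 51 to root → [51, 24, 28, 45, 98, 72, 69, 75]
  51 vs smaller child 24 at index 1, swap → [24, 51, 28, 45, 98, 72, 69, 75]
  51 vs smaller child 45 at index 3, swap → [24, 45, 28, 51, 98, 72, 69, 75]
extract-min #2 returns 24:
  remove root 24; move last element 75 to root → [75, 45, 28, 51, 98, 72, 69]
  75 vs smaller child 28 at index 2, swap → [28, 45, 75, 51, 98, 72, 69]
  75 vs smaller child 69 at index 6, swap → [28, 45, 69, 51, 98, 72, 75]
extract-min #3 returns 28:
  remove root 28; move last element 75 to root → [75, 45, 69, 51, 98, 72]
  75 vs smaller child 45 at index 1, swap → [45, 75, 69, 51, 98, 72]
  75 vs smaller child 51 at index 3, swap → [45, 51, 69, 75, 98, 72]
extract-min #4 returns 45:
  remove root 45; move last element 72 to root → [72, 51, 69, 75, 98]
  72 vs smaller child 51 at index 1, swap → [51, 72, 69, 75, 98]

[51, 72, 69, 75, 98]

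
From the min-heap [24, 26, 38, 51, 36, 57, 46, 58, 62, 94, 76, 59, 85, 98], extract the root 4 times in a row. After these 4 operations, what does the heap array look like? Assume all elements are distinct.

extract-min #1 returns 24:
  remove root 24; move last element 98 to root → [98, 26, 38, 51, 36, 57, 46, 58, 62, 94, 76, 59, 85]
  98 vs smaller child 26 at index 1, swap → [26, 98, 38, 51, 36, 57, 46, 58, 62, 94, 76, 59, 85]
  98 vs smaller child 36 at index 4, swap → [26, 36, 38, 51, 98, 57, 46, 58, 62, 94, 76, 59, 85]
  98 vs smaller child 76 at index 10, swap → [26, 36, 38, 51, 76, 57, 46, 58, 62, 94, 98, 59, 85]
extract-min #2 returns 26:
  remove root 26; move last element 85 to root → [85, 36, 38, 51, 76, 57, 46, 58, 62, 94, 98, 59]
  85 vs smaller child 36 at index 1, swap → [36, 85, 38, 51, 76, 57, 46, 58, 62, 94, 98, 59]
  85 vs smaller child 51 at index 3, swap → [36, 51, 38, 85, 76, 57, 46, 58, 62, 94, 98, 59]
  85 vs smaller child 58 at index 7, swap → [36, 51, 38, 58, 76, 57, 46, 85, 62, 94, 98, 59]
extract-min #3 returns 36:
  remove root 36; move last element 59 to root → [59, 51, 38, 58, 76, 57, 46, 85, 62, 94, 98]
  59 vs smaller child 38 at index 2, swap → [38, 51, 59, 58, 76, 57, 46, 85, 62, 94, 98]
  59 vs smaller child 46 at index 6, swap → [38, 51, 46, 58, 76, 57, 59, 85, 62, 94, 98]
extract-min #4 returns 38:
  remove root 38; move last element 98 to root → [98, 51, 46, 58, 76, 57, 59, 85, 62, 94]
  98 vs smaller child 46 at index 2, swap → [46, 51, 98, 58, 76, 57, 59, 85, 62, 94]
  98 vs smaller child 57 at index 5, swap → [46, 51, 57, 58, 76, 98, 59, 85, 62, 94]

[46, 51, 57, 58, 76, 98, 59, 85, 62, 94]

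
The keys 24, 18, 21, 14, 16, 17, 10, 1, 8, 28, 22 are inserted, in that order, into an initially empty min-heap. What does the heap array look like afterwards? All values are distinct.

[1, 8, 14, 10, 18, 21, 17, 24, 16, 28, 22]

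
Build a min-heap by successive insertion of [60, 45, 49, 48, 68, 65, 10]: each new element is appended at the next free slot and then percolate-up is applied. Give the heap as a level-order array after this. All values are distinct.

Insert 60:
  append 60 at index 0 → [60] (no swap needed)
Insert 45:
  append 45 at index 1 → [60, 45]
  45 < parent 60 at index 0, swap → [45, 60]
Insert 49:
  append 49 at index 2 → [45, 60, 49] (no swap needed)
Insert 48:
  append 48 at index 3 → [45, 60, 49, 48]
  48 < parent 60 at index 1, swap → [45, 48, 49, 60]
Insert 68:
  append 68 at index 4 → [45, 48, 49, 60, 68] (no swap needed)
Insert 65:
  append 65 at index 5 → [45, 48, 49, 60, 68, 65] (no swap needed)
Insert 10:
  append 10 at index 6 → [45, 48, 49, 60, 68, 65, 10]
  10 < parent 49 at index 2, swap → [45, 48, 10, 60, 68, 65, 49]
  10 < parent 45 at index 0, swap → [10, 48, 45, 60, 68, 65, 49]

[10, 48, 45, 60, 68, 65, 49]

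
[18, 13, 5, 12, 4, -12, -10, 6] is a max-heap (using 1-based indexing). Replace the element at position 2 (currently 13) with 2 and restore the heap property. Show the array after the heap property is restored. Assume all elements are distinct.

[18, 12, 5, 6, 4, -12, -10, 2]

set index 2 from 13 to 2 → [18, 2, 5, 12, 4, -12, -10, 6]
2 vs larger child 12 at index 4, swap → [18, 12, 5, 2, 4, -12, -10, 6]
2 vs only child 6 at index 8, swap → [18, 12, 5, 6, 4, -12, -10, 2]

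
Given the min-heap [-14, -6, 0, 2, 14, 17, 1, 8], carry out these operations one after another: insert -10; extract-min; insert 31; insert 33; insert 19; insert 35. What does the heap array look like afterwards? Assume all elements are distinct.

[-10, -6, 0, 2, 14, 17, 1, 8, 31, 33, 19, 35]

insert -10:
  append -10 at index 8 → [-14, -6, 0, 2, 14, 17, 1, 8, -10]
  -10 < parent 2 at index 3, swap → [-14, -6, 0, -10, 14, 17, 1, 8, 2]
  -10 < parent -6 at index 1, swap → [-14, -10, 0, -6, 14, 17, 1, 8, 2]
extract-min → returns -14:
  remove root -14; move last element 2 to root → [2, -10, 0, -6, 14, 17, 1, 8]
  2 vs smaller child -10 at index 1, swap → [-10, 2, 0, -6, 14, 17, 1, 8]
  2 vs smaller child -6 at index 3, swap → [-10, -6, 0, 2, 14, 17, 1, 8]
insert 31:
  append 31 at index 8 → [-10, -6, 0, 2, 14, 17, 1, 8, 31] (no swap needed)
insert 33:
  append 33 at index 9 → [-10, -6, 0, 2, 14, 17, 1, 8, 31, 33] (no swap needed)
insert 19:
  append 19 at index 10 → [-10, -6, 0, 2, 14, 17, 1, 8, 31, 33, 19] (no swap needed)
insert 35:
  append 35 at index 11 → [-10, -6, 0, 2, 14, 17, 1, 8, 31, 33, 19, 35] (no swap needed)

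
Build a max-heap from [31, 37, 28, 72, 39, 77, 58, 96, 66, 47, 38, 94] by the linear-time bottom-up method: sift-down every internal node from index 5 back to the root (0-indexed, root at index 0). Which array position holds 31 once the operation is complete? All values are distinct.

sift down from index 5:
  77 vs only child 94 at index 11, swap → [31, 37, 28, 72, 39, 94, 58, 96, 66, 47, 38, 77]
sift down from index 4:
  39 vs larger child 47 at index 9, swap → [31, 37, 28, 72, 47, 94, 58, 96, 66, 39, 38, 77]
sift down from index 3:
  72 vs larger child 96 at index 7, swap → [31, 37, 28, 96, 47, 94, 58, 72, 66, 39, 38, 77]
sift down from index 2:
  28 vs larger child 94 at index 5, swap → [31, 37, 94, 96, 47, 28, 58, 72, 66, 39, 38, 77]
  28 vs only child 77 at index 11, swap → [31, 37, 94, 96, 47, 77, 58, 72, 66, 39, 38, 28]
sift down from index 1:
  37 vs larger child 96 at index 3, swap → [31, 96, 94, 37, 47, 77, 58, 72, 66, 39, 38, 28]
  37 vs larger child 72 at index 7, swap → [31, 96, 94, 72, 47, 77, 58, 37, 66, 39, 38, 28]
sift down from index 0:
  31 vs larger child 96 at index 1, swap → [96, 31, 94, 72, 47, 77, 58, 37, 66, 39, 38, 28]
  31 vs larger child 72 at index 3, swap → [96, 72, 94, 31, 47, 77, 58, 37, 66, 39, 38, 28]
  31 vs larger child 66 at index 8, swap → [96, 72, 94, 66, 47, 77, 58, 37, 31, 39, 38, 28]
resulting array: [96, 72, 94, 66, 47, 77, 58, 37, 31, 39, 38, 28]

8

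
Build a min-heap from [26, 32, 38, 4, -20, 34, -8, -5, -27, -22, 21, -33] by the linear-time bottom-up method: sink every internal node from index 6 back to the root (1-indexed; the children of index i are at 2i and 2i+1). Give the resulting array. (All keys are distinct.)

sift down from index 6:
  34 vs only child -33 at index 12, swap → [26, 32, 38, 4, -20, -33, -8, -5, -27, -22, 21, 34]
sift down from index 5:
  -20 vs smaller child -22 at index 10, swap → [26, 32, 38, 4, -22, -33, -8, -5, -27, -20, 21, 34]
sift down from index 4:
  4 vs smaller child -27 at index 9, swap → [26, 32, 38, -27, -22, -33, -8, -5, 4, -20, 21, 34]
sift down from index 3:
  38 vs smaller child -33 at index 6, swap → [26, 32, -33, -27, -22, 38, -8, -5, 4, -20, 21, 34]
  38 vs only child 34 at index 12, swap → [26, 32, -33, -27, -22, 34, -8, -5, 4, -20, 21, 38]
sift down from index 2:
  32 vs smaller child -27 at index 4, swap → [26, -27, -33, 32, -22, 34, -8, -5, 4, -20, 21, 38]
  32 vs smaller child -5 at index 8, swap → [26, -27, -33, -5, -22, 34, -8, 32, 4, -20, 21, 38]
sift down from index 1:
  26 vs smaller child -33 at index 3, swap → [-33, -27, 26, -5, -22, 34, -8, 32, 4, -20, 21, 38]
  26 vs smaller child -8 at index 7, swap → [-33, -27, -8, -5, -22, 34, 26, 32, 4, -20, 21, 38]

[-33, -27, -8, -5, -22, 34, 26, 32, 4, -20, 21, 38]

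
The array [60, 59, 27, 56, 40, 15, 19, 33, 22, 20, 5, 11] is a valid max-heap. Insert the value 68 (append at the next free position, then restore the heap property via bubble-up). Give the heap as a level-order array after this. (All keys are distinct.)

[68, 59, 60, 56, 40, 27, 19, 33, 22, 20, 5, 11, 15]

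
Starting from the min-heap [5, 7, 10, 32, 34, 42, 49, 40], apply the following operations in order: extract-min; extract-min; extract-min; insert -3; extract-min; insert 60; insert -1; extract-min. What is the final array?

[32, 34, 42, 40, 49, 60]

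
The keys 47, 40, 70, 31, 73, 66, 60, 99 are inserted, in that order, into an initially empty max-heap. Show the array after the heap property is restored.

Insert 47:
  append 47 at index 0 → [47] (no swap needed)
Insert 40:
  append 40 at index 1 → [47, 40] (no swap needed)
Insert 70:
  append 70 at index 2 → [47, 40, 70]
  70 > parent 47 at index 0, swap → [70, 40, 47]
Insert 31:
  append 31 at index 3 → [70, 40, 47, 31] (no swap needed)
Insert 73:
  append 73 at index 4 → [70, 40, 47, 31, 73]
  73 > parent 40 at index 1, swap → [70, 73, 47, 31, 40]
  73 > parent 70 at index 0, swap → [73, 70, 47, 31, 40]
Insert 66:
  append 66 at index 5 → [73, 70, 47, 31, 40, 66]
  66 > parent 47 at index 2, swap → [73, 70, 66, 31, 40, 47]
Insert 60:
  append 60 at index 6 → [73, 70, 66, 31, 40, 47, 60] (no swap needed)
Insert 99:
  append 99 at index 7 → [73, 70, 66, 31, 40, 47, 60, 99]
  99 > parent 31 at index 3, swap → [73, 70, 66, 99, 40, 47, 60, 31]
  99 > parent 70 at index 1, swap → [73, 99, 66, 70, 40, 47, 60, 31]
  99 > parent 73 at index 0, swap → [99, 73, 66, 70, 40, 47, 60, 31]

[99, 73, 66, 70, 40, 47, 60, 31]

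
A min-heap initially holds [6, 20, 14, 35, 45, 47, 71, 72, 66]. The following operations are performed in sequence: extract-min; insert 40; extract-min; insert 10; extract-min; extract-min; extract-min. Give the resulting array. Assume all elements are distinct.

extract-min → returns 6:
  remove root 6; move last element 66 to root → [66, 20, 14, 35, 45, 47, 71, 72]
  66 vs smaller child 14 at index 2, swap → [14, 20, 66, 35, 45, 47, 71, 72]
  66 vs smaller child 47 at index 5, swap → [14, 20, 47, 35, 45, 66, 71, 72]
insert 40:
  append 40 at index 8 → [14, 20, 47, 35, 45, 66, 71, 72, 40] (no swap needed)
extract-min → returns 14:
  remove root 14; move last element 40 to root → [40, 20, 47, 35, 45, 66, 71, 72]
  40 vs smaller child 20 at index 1, swap → [20, 40, 47, 35, 45, 66, 71, 72]
  40 vs smaller child 35 at index 3, swap → [20, 35, 47, 40, 45, 66, 71, 72]
insert 10:
  append 10 at index 8 → [20, 35, 47, 40, 45, 66, 71, 72, 10]
  10 < parent 40 at index 3, swap → [20, 35, 47, 10, 45, 66, 71, 72, 40]
  10 < parent 35 at index 1, swap → [20, 10, 47, 35, 45, 66, 71, 72, 40]
  10 < parent 20 at index 0, swap → [10, 20, 47, 35, 45, 66, 71, 72, 40]
extract-min → returns 10:
  remove root 10; move last element 40 to root → [40, 20, 47, 35, 45, 66, 71, 72]
  40 vs smaller child 20 at index 1, swap → [20, 40, 47, 35, 45, 66, 71, 72]
  40 vs smaller child 35 at index 3, swap → [20, 35, 47, 40, 45, 66, 71, 72]
extract-min → returns 20:
  remove root 20; move last element 72 to root → [72, 35, 47, 40, 45, 66, 71]
  72 vs smaller child 35 at index 1, swap → [35, 72, 47, 40, 45, 66, 71]
  72 vs smaller child 40 at index 3, swap → [35, 40, 47, 72, 45, 66, 71]
extract-min → returns 35:
  remove root 35; move last element 71 to root → [71, 40, 47, 72, 45, 66]
  71 vs smaller child 40 at index 1, swap → [40, 71, 47, 72, 45, 66]
  71 vs smaller child 45 at index 4, swap → [40, 45, 47, 72, 71, 66]

[40, 45, 47, 72, 71, 66]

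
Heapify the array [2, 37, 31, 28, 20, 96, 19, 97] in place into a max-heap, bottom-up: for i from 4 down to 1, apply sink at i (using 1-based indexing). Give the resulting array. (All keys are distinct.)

sift down from index 4:
  28 vs only child 97 at index 8, swap → [2, 37, 31, 97, 20, 96, 19, 28]
sift down from index 3:
  31 vs larger child 96 at index 6, swap → [2, 37, 96, 97, 20, 31, 19, 28]
sift down from index 2:
  37 vs larger child 97 at index 4, swap → [2, 97, 96, 37, 20, 31, 19, 28]
sift down from index 1:
  2 vs larger child 97 at index 2, swap → [97, 2, 96, 37, 20, 31, 19, 28]
  2 vs larger child 37 at index 4, swap → [97, 37, 96, 2, 20, 31, 19, 28]
  2 vs only child 28 at index 8, swap → [97, 37, 96, 28, 20, 31, 19, 2]

[97, 37, 96, 28, 20, 31, 19, 2]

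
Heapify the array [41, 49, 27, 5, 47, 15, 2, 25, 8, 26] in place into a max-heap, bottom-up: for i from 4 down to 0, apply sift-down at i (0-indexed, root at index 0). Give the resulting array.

sift down from index 4: already satisfies heap property
sift down from index 3:
  5 vs larger child 25 at index 7, swap → [41, 49, 27, 25, 47, 15, 2, 5, 8, 26]
sift down from index 2: already satisfies heap property
sift down from index 1: already satisfies heap property
sift down from index 0:
  41 vs larger child 49 at index 1, swap → [49, 41, 27, 25, 47, 15, 2, 5, 8, 26]
  41 vs larger child 47 at index 4, swap → [49, 47, 27, 25, 41, 15, 2, 5, 8, 26]

[49, 47, 27, 25, 41, 15, 2, 5, 8, 26]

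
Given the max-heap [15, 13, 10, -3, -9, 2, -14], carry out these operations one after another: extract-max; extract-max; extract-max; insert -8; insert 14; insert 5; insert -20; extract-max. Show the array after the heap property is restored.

extract-max → returns 15:
  remove root 15; move last element -14 to root → [-14, 13, 10, -3, -9, 2]
  -14 vs larger child 13 at index 1, swap → [13, -14, 10, -3, -9, 2]
  -14 vs larger child -3 at index 3, swap → [13, -3, 10, -14, -9, 2]
extract-max → returns 13:
  remove root 13; move last element 2 to root → [2, -3, 10, -14, -9]
  2 vs larger child 10 at index 2, swap → [10, -3, 2, -14, -9]
extract-max → returns 10:
  remove root 10; move last element -9 to root → [-9, -3, 2, -14]
  -9 vs larger child 2 at index 2, swap → [2, -3, -9, -14]
insert -8:
  append -8 at index 4 → [2, -3, -9, -14, -8] (no swap needed)
insert 14:
  append 14 at index 5 → [2, -3, -9, -14, -8, 14]
  14 > parent -9 at index 2, swap → [2, -3, 14, -14, -8, -9]
  14 > parent 2 at index 0, swap → [14, -3, 2, -14, -8, -9]
insert 5:
  append 5 at index 6 → [14, -3, 2, -14, -8, -9, 5]
  5 > parent 2 at index 2, swap → [14, -3, 5, -14, -8, -9, 2]
insert -20:
  append -20 at index 7 → [14, -3, 5, -14, -8, -9, 2, -20] (no swap needed)
extract-max → returns 14:
  remove root 14; move last element -20 to root → [-20, -3, 5, -14, -8, -9, 2]
  -20 vs larger child 5 at index 2, swap → [5, -3, -20, -14, -8, -9, 2]
  -20 vs larger child 2 at index 6, swap → [5, -3, 2, -14, -8, -9, -20]

[5, -3, 2, -14, -8, -9, -20]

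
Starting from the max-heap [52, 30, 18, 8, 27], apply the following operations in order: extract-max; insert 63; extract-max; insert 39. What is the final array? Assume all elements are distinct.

extract-max → returns 52:
  remove root 52; move last element 27 to root → [27, 30, 18, 8]
  27 vs larger child 30 at index 1, swap → [30, 27, 18, 8]
insert 63:
  append 63 at index 4 → [30, 27, 18, 8, 63]
  63 > parent 27 at index 1, swap → [30, 63, 18, 8, 27]
  63 > parent 30 at index 0, swap → [63, 30, 18, 8, 27]
extract-max → returns 63:
  remove root 63; move last element 27 to root → [27, 30, 18, 8]
  27 vs larger child 30 at index 1, swap → [30, 27, 18, 8]
insert 39:
  append 39 at index 4 → [30, 27, 18, 8, 39]
  39 > parent 27 at index 1, swap → [30, 39, 18, 8, 27]
  39 > parent 30 at index 0, swap → [39, 30, 18, 8, 27]

[39, 30, 18, 8, 27]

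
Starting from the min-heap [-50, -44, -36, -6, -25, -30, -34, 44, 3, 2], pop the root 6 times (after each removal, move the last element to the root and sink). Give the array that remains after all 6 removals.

[-6, 2, 3, 44]

extract-min #1 returns -50:
  remove root -50; move last element 2 to root → [2, -44, -36, -6, -25, -30, -34, 44, 3]
  2 vs smaller child -44 at index 1, swap → [-44, 2, -36, -6, -25, -30, -34, 44, 3]
  2 vs smaller child -25 at index 4, swap → [-44, -25, -36, -6, 2, -30, -34, 44, 3]
extract-min #2 returns -44:
  remove root -44; move last element 3 to root → [3, -25, -36, -6, 2, -30, -34, 44]
  3 vs smaller child -36 at index 2, swap → [-36, -25, 3, -6, 2, -30, -34, 44]
  3 vs smaller child -34 at index 6, swap → [-36, -25, -34, -6, 2, -30, 3, 44]
extract-min #3 returns -36:
  remove root -36; move last element 44 to root → [44, -25, -34, -6, 2, -30, 3]
  44 vs smaller child -34 at index 2, swap → [-34, -25, 44, -6, 2, -30, 3]
  44 vs smaller child -30 at index 5, swap → [-34, -25, -30, -6, 2, 44, 3]
extract-min #4 returns -34:
  remove root -34; move last element 3 to root → [3, -25, -30, -6, 2, 44]
  3 vs smaller child -30 at index 2, swap → [-30, -25, 3, -6, 2, 44]
extract-min #5 returns -30:
  remove root -30; move last element 44 to root → [44, -25, 3, -6, 2]
  44 vs smaller child -25 at index 1, swap → [-25, 44, 3, -6, 2]
  44 vs smaller child -6 at index 3, swap → [-25, -6, 3, 44, 2]
extract-min #6 returns -25:
  remove root -25; move last element 2 to root → [2, -6, 3, 44]
  2 vs smaller child -6 at index 1, swap → [-6, 2, 3, 44]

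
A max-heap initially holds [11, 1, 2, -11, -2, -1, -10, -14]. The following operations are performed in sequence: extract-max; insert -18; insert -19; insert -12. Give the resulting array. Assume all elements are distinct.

extract-max → returns 11:
  remove root 11; move last element -14 to root → [-14, 1, 2, -11, -2, -1, -10]
  -14 vs larger child 2 at index 2, swap → [2, 1, -14, -11, -2, -1, -10]
  -14 vs larger child -1 at index 5, swap → [2, 1, -1, -11, -2, -14, -10]
insert -18:
  append -18 at index 7 → [2, 1, -1, -11, -2, -14, -10, -18] (no swap needed)
insert -19:
  append -19 at index 8 → [2, 1, -1, -11, -2, -14, -10, -18, -19] (no swap needed)
insert -12:
  append -12 at index 9 → [2, 1, -1, -11, -2, -14, -10, -18, -19, -12] (no swap needed)

[2, 1, -1, -11, -2, -14, -10, -18, -19, -12]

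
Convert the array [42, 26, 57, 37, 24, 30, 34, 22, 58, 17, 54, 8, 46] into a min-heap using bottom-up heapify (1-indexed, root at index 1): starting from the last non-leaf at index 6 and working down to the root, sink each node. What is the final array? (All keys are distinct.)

[8, 17, 30, 22, 24, 42, 34, 37, 58, 26, 54, 57, 46]

sift down from index 6:
  30 vs smaller child 8 at index 12, swap → [42, 26, 57, 37, 24, 8, 34, 22, 58, 17, 54, 30, 46]
sift down from index 5:
  24 vs smaller child 17 at index 10, swap → [42, 26, 57, 37, 17, 8, 34, 22, 58, 24, 54, 30, 46]
sift down from index 4:
  37 vs smaller child 22 at index 8, swap → [42, 26, 57, 22, 17, 8, 34, 37, 58, 24, 54, 30, 46]
sift down from index 3:
  57 vs smaller child 8 at index 6, swap → [42, 26, 8, 22, 17, 57, 34, 37, 58, 24, 54, 30, 46]
  57 vs smaller child 30 at index 12, swap → [42, 26, 8, 22, 17, 30, 34, 37, 58, 24, 54, 57, 46]
sift down from index 2:
  26 vs smaller child 17 at index 5, swap → [42, 17, 8, 22, 26, 30, 34, 37, 58, 24, 54, 57, 46]
  26 vs smaller child 24 at index 10, swap → [42, 17, 8, 22, 24, 30, 34, 37, 58, 26, 54, 57, 46]
sift down from index 1:
  42 vs smaller child 8 at index 3, swap → [8, 17, 42, 22, 24, 30, 34, 37, 58, 26, 54, 57, 46]
  42 vs smaller child 30 at index 6, swap → [8, 17, 30, 22, 24, 42, 34, 37, 58, 26, 54, 57, 46]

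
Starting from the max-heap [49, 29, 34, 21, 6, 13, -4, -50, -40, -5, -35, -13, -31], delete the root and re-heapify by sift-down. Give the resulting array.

[34, 29, 13, 21, 6, -13, -4, -50, -40, -5, -35, -31]

remove root 49; move last element -31 to root → [-31, 29, 34, 21, 6, 13, -4, -50, -40, -5, -35, -13]
-31 vs larger child 34 at index 2, swap → [34, 29, -31, 21, 6, 13, -4, -50, -40, -5, -35, -13]
-31 vs larger child 13 at index 5, swap → [34, 29, 13, 21, 6, -31, -4, -50, -40, -5, -35, -13]
-31 vs only child -13 at index 11, swap → [34, 29, 13, 21, 6, -13, -4, -50, -40, -5, -35, -31]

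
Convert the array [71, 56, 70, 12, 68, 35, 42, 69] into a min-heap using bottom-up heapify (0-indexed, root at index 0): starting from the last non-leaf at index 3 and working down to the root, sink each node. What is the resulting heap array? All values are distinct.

[12, 56, 35, 69, 68, 70, 42, 71]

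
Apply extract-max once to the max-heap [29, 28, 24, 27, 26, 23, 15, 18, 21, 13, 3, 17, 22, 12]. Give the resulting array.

remove root 29; move last element 12 to root → [12, 28, 24, 27, 26, 23, 15, 18, 21, 13, 3, 17, 22]
12 vs larger child 28 at index 1, swap → [28, 12, 24, 27, 26, 23, 15, 18, 21, 13, 3, 17, 22]
12 vs larger child 27 at index 3, swap → [28, 27, 24, 12, 26, 23, 15, 18, 21, 13, 3, 17, 22]
12 vs larger child 21 at index 8, swap → [28, 27, 24, 21, 26, 23, 15, 18, 12, 13, 3, 17, 22]

[28, 27, 24, 21, 26, 23, 15, 18, 12, 13, 3, 17, 22]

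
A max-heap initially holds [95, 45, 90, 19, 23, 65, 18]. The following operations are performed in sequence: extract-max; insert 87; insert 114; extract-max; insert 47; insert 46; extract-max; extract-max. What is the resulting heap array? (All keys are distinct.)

extract-max → returns 95:
  remove root 95; move last element 18 to root → [18, 45, 90, 19, 23, 65]
  18 vs larger child 90 at index 2, swap → [90, 45, 18, 19, 23, 65]
  18 vs only child 65 at index 5, swap → [90, 45, 65, 19, 23, 18]
insert 87:
  append 87 at index 6 → [90, 45, 65, 19, 23, 18, 87]
  87 > parent 65 at index 2, swap → [90, 45, 87, 19, 23, 18, 65]
insert 114:
  append 114 at index 7 → [90, 45, 87, 19, 23, 18, 65, 114]
  114 > parent 19 at index 3, swap → [90, 45, 87, 114, 23, 18, 65, 19]
  114 > parent 45 at index 1, swap → [90, 114, 87, 45, 23, 18, 65, 19]
  114 > parent 90 at index 0, swap → [114, 90, 87, 45, 23, 18, 65, 19]
extract-max → returns 114:
  remove root 114; move last element 19 to root → [19, 90, 87, 45, 23, 18, 65]
  19 vs larger child 90 at index 1, swap → [90, 19, 87, 45, 23, 18, 65]
  19 vs larger child 45 at index 3, swap → [90, 45, 87, 19, 23, 18, 65]
insert 47:
  append 47 at index 7 → [90, 45, 87, 19, 23, 18, 65, 47]
  47 > parent 19 at index 3, swap → [90, 45, 87, 47, 23, 18, 65, 19]
  47 > parent 45 at index 1, swap → [90, 47, 87, 45, 23, 18, 65, 19]
insert 46:
  append 46 at index 8 → [90, 47, 87, 45, 23, 18, 65, 19, 46]
  46 > parent 45 at index 3, swap → [90, 47, 87, 46, 23, 18, 65, 19, 45]
extract-max → returns 90:
  remove root 90; move last element 45 to root → [45, 47, 87, 46, 23, 18, 65, 19]
  45 vs larger child 87 at index 2, swap → [87, 47, 45, 46, 23, 18, 65, 19]
  45 vs larger child 65 at index 6, swap → [87, 47, 65, 46, 23, 18, 45, 19]
extract-max → returns 87:
  remove root 87; move last element 19 to root → [19, 47, 65, 46, 23, 18, 45]
  19 vs larger child 65 at index 2, swap → [65, 47, 19, 46, 23, 18, 45]
  19 vs larger child 45 at index 6, swap → [65, 47, 45, 46, 23, 18, 19]

[65, 47, 45, 46, 23, 18, 19]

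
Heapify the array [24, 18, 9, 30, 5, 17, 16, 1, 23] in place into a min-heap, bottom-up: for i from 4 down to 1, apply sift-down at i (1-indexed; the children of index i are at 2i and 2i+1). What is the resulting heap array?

sift down from index 4:
  30 vs smaller child 1 at index 8, swap → [24, 18, 9, 1, 5, 17, 16, 30, 23]
sift down from index 3: already satisfies heap property
sift down from index 2:
  18 vs smaller child 1 at index 4, swap → [24, 1, 9, 18, 5, 17, 16, 30, 23]
sift down from index 1:
  24 vs smaller child 1 at index 2, swap → [1, 24, 9, 18, 5, 17, 16, 30, 23]
  24 vs smaller child 5 at index 5, swap → [1, 5, 9, 18, 24, 17, 16, 30, 23]

[1, 5, 9, 18, 24, 17, 16, 30, 23]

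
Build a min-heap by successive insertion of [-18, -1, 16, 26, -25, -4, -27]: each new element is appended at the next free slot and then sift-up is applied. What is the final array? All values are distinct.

[-27, -18, -25, 26, -1, 16, -4]

Insert -18:
  append -18 at index 0 → [-18] (no swap needed)
Insert -1:
  append -1 at index 1 → [-18, -1] (no swap needed)
Insert 16:
  append 16 at index 2 → [-18, -1, 16] (no swap needed)
Insert 26:
  append 26 at index 3 → [-18, -1, 16, 26] (no swap needed)
Insert -25:
  append -25 at index 4 → [-18, -1, 16, 26, -25]
  -25 < parent -1 at index 1, swap → [-18, -25, 16, 26, -1]
  -25 < parent -18 at index 0, swap → [-25, -18, 16, 26, -1]
Insert -4:
  append -4 at index 5 → [-25, -18, 16, 26, -1, -4]
  -4 < parent 16 at index 2, swap → [-25, -18, -4, 26, -1, 16]
Insert -27:
  append -27 at index 6 → [-25, -18, -4, 26, -1, 16, -27]
  -27 < parent -4 at index 2, swap → [-25, -18, -27, 26, -1, 16, -4]
  -27 < parent -25 at index 0, swap → [-27, -18, -25, 26, -1, 16, -4]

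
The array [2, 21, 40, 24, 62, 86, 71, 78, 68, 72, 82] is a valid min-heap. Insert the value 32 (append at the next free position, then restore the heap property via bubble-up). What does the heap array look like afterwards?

[2, 21, 32, 24, 62, 40, 71, 78, 68, 72, 82, 86]

append 32 at index 11 → [2, 21, 40, 24, 62, 86, 71, 78, 68, 72, 82, 32]
32 < parent 86 at index 5, swap → [2, 21, 40, 24, 62, 32, 71, 78, 68, 72, 82, 86]
32 < parent 40 at index 2, swap → [2, 21, 32, 24, 62, 40, 71, 78, 68, 72, 82, 86]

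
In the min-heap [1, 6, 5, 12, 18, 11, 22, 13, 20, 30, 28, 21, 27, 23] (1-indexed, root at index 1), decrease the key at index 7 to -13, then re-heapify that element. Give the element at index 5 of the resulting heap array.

set index 7 from 22 to -13 → [1, 6, 5, 12, 18, 11, -13, 13, 20, 30, 28, 21, 27, 23]
-13 < parent 5 at index 3, swap → [1, 6, -13, 12, 18, 11, 5, 13, 20, 30, 28, 21, 27, 23]
-13 < parent 1 at index 1, swap → [-13, 6, 1, 12, 18, 11, 5, 13, 20, 30, 28, 21, 27, 23]
resulting array: [-13, 6, 1, 12, 18, 11, 5, 13, 20, 30, 28, 21, 27, 23]

18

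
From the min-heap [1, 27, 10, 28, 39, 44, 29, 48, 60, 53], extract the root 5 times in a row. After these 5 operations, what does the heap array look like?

extract-min #1 returns 1:
  remove root 1; move last element 53 to root → [53, 27, 10, 28, 39, 44, 29, 48, 60]
  53 vs smaller child 10 at index 2, swap → [10, 27, 53, 28, 39, 44, 29, 48, 60]
  53 vs smaller child 29 at index 6, swap → [10, 27, 29, 28, 39, 44, 53, 48, 60]
extract-min #2 returns 10:
  remove root 10; move last element 60 to root → [60, 27, 29, 28, 39, 44, 53, 48]
  60 vs smaller child 27 at index 1, swap → [27, 60, 29, 28, 39, 44, 53, 48]
  60 vs smaller child 28 at index 3, swap → [27, 28, 29, 60, 39, 44, 53, 48]
  60 vs only child 48 at index 7, swap → [27, 28, 29, 48, 39, 44, 53, 60]
extract-min #3 returns 27:
  remove root 27; move last element 60 to root → [60, 28, 29, 48, 39, 44, 53]
  60 vs smaller child 28 at index 1, swap → [28, 60, 29, 48, 39, 44, 53]
  60 vs smaller child 39 at index 4, swap → [28, 39, 29, 48, 60, 44, 53]
extract-min #4 returns 28:
  remove root 28; move last element 53 to root → [53, 39, 29, 48, 60, 44]
  53 vs smaller child 29 at index 2, swap → [29, 39, 53, 48, 60, 44]
  53 vs only child 44 at index 5, swap → [29, 39, 44, 48, 60, 53]
extract-min #5 returns 29:
  remove root 29; move last element 53 to root → [53, 39, 44, 48, 60]
  53 vs smaller child 39 at index 1, swap → [39, 53, 44, 48, 60]
  53 vs smaller child 48 at index 3, swap → [39, 48, 44, 53, 60]

[39, 48, 44, 53, 60]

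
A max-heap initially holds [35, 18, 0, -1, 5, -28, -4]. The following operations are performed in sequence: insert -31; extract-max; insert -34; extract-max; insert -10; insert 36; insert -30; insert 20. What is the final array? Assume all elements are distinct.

insert -31:
  append -31 at index 7 → [35, 18, 0, -1, 5, -28, -4, -31] (no swap needed)
extract-max → returns 35:
  remove root 35; move last element -31 to root → [-31, 18, 0, -1, 5, -28, -4]
  -31 vs larger child 18 at index 1, swap → [18, -31, 0, -1, 5, -28, -4]
  -31 vs larger child 5 at index 4, swap → [18, 5, 0, -1, -31, -28, -4]
insert -34:
  append -34 at index 7 → [18, 5, 0, -1, -31, -28, -4, -34] (no swap needed)
extract-max → returns 18:
  remove root 18; move last element -34 to root → [-34, 5, 0, -1, -31, -28, -4]
  -34 vs larger child 5 at index 1, swap → [5, -34, 0, -1, -31, -28, -4]
  -34 vs larger child -1 at index 3, swap → [5, -1, 0, -34, -31, -28, -4]
insert -10:
  append -10 at index 7 → [5, -1, 0, -34, -31, -28, -4, -10]
  -10 > parent -34 at index 3, swap → [5, -1, 0, -10, -31, -28, -4, -34]
insert 36:
  append 36 at index 8 → [5, -1, 0, -10, -31, -28, -4, -34, 36]
  36 > parent -10 at index 3, swap → [5, -1, 0, 36, -31, -28, -4, -34, -10]
  36 > parent -1 at index 1, swap → [5, 36, 0, -1, -31, -28, -4, -34, -10]
  36 > parent 5 at index 0, swap → [36, 5, 0, -1, -31, -28, -4, -34, -10]
insert -30:
  append -30 at index 9 → [36, 5, 0, -1, -31, -28, -4, -34, -10, -30]
  -30 > parent -31 at index 4, swap → [36, 5, 0, -1, -30, -28, -4, -34, -10, -31]
insert 20:
  append 20 at index 10 → [36, 5, 0, -1, -30, -28, -4, -34, -10, -31, 20]
  20 > parent -30 at index 4, swap → [36, 5, 0, -1, 20, -28, -4, -34, -10, -31, -30]
  20 > parent 5 at index 1, swap → [36, 20, 0, -1, 5, -28, -4, -34, -10, -31, -30]

[36, 20, 0, -1, 5, -28, -4, -34, -10, -31, -30]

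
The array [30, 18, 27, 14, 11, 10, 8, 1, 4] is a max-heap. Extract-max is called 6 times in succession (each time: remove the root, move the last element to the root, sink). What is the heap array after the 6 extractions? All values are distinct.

[8, 1, 4]

extract-max #1 returns 30:
  remove root 30; move last element 4 to root → [4, 18, 27, 14, 11, 10, 8, 1]
  4 vs larger child 27 at index 2, swap → [27, 18, 4, 14, 11, 10, 8, 1]
  4 vs larger child 10 at index 5, swap → [27, 18, 10, 14, 11, 4, 8, 1]
extract-max #2 returns 27:
  remove root 27; move last element 1 to root → [1, 18, 10, 14, 11, 4, 8]
  1 vs larger child 18 at index 1, swap → [18, 1, 10, 14, 11, 4, 8]
  1 vs larger child 14 at index 3, swap → [18, 14, 10, 1, 11, 4, 8]
extract-max #3 returns 18:
  remove root 18; move last element 8 to root → [8, 14, 10, 1, 11, 4]
  8 vs larger child 14 at index 1, swap → [14, 8, 10, 1, 11, 4]
  8 vs larger child 11 at index 4, swap → [14, 11, 10, 1, 8, 4]
extract-max #4 returns 14:
  remove root 14; move last element 4 to root → [4, 11, 10, 1, 8]
  4 vs larger child 11 at index 1, swap → [11, 4, 10, 1, 8]
  4 vs larger child 8 at index 4, swap → [11, 8, 10, 1, 4]
extract-max #5 returns 11:
  remove root 11; move last element 4 to root → [4, 8, 10, 1]
  4 vs larger child 10 at index 2, swap → [10, 8, 4, 1]
extract-max #6 returns 10:
  remove root 10; move last element 1 to root → [1, 8, 4]
  1 vs larger child 8 at index 1, swap → [8, 1, 4]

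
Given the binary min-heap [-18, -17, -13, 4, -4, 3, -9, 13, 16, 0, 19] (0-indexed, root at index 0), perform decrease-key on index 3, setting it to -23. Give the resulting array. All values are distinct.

[-23, -18, -13, -17, -4, 3, -9, 13, 16, 0, 19]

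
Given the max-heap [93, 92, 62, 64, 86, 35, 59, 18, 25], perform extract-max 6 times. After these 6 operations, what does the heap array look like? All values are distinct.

[35, 25, 18]

extract-max #1 returns 93:
  remove root 93; move last element 25 to root → [25, 92, 62, 64, 86, 35, 59, 18]
  25 vs larger child 92 at index 1, swap → [92, 25, 62, 64, 86, 35, 59, 18]
  25 vs larger child 86 at index 4, swap → [92, 86, 62, 64, 25, 35, 59, 18]
extract-max #2 returns 92:
  remove root 92; move last element 18 to root → [18, 86, 62, 64, 25, 35, 59]
  18 vs larger child 86 at index 1, swap → [86, 18, 62, 64, 25, 35, 59]
  18 vs larger child 64 at index 3, swap → [86, 64, 62, 18, 25, 35, 59]
extract-max #3 returns 86:
  remove root 86; move last element 59 to root → [59, 64, 62, 18, 25, 35]
  59 vs larger child 64 at index 1, swap → [64, 59, 62, 18, 25, 35]
extract-max #4 returns 64:
  remove root 64; move last element 35 to root → [35, 59, 62, 18, 25]
  35 vs larger child 62 at index 2, swap → [62, 59, 35, 18, 25]
extract-max #5 returns 62:
  remove root 62; move last element 25 to root → [25, 59, 35, 18]
  25 vs larger child 59 at index 1, swap → [59, 25, 35, 18]
extract-max #6 returns 59:
  remove root 59; move last element 18 to root → [18, 25, 35]
  18 vs larger child 35 at index 2, swap → [35, 25, 18]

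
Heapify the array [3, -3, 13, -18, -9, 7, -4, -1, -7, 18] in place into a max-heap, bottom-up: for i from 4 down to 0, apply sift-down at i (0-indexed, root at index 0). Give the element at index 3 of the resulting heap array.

-1

sift down from index 4:
  -9 vs only child 18 at index 9, swap → [3, -3, 13, -18, 18, 7, -4, -1, -7, -9]
sift down from index 3:
  -18 vs larger child -1 at index 7, swap → [3, -3, 13, -1, 18, 7, -4, -18, -7, -9]
sift down from index 2: already satisfies heap property
sift down from index 1:
  -3 vs larger child 18 at index 4, swap → [3, 18, 13, -1, -3, 7, -4, -18, -7, -9]
sift down from index 0:
  3 vs larger child 18 at index 1, swap → [18, 3, 13, -1, -3, 7, -4, -18, -7, -9]
resulting array: [18, 3, 13, -1, -3, 7, -4, -18, -7, -9]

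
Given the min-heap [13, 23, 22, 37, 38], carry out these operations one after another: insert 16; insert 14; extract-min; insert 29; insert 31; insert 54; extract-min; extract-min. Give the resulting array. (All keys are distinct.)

insert 16:
  append 16 at index 5 → [13, 23, 22, 37, 38, 16]
  16 < parent 22 at index 2, swap → [13, 23, 16, 37, 38, 22]
insert 14:
  append 14 at index 6 → [13, 23, 16, 37, 38, 22, 14]
  14 < parent 16 at index 2, swap → [13, 23, 14, 37, 38, 22, 16]
extract-min → returns 13:
  remove root 13; move last element 16 to root → [16, 23, 14, 37, 38, 22]
  16 vs smaller child 14 at index 2, swap → [14, 23, 16, 37, 38, 22]
insert 29:
  append 29 at index 6 → [14, 23, 16, 37, 38, 22, 29] (no swap needed)
insert 31:
  append 31 at index 7 → [14, 23, 16, 37, 38, 22, 29, 31]
  31 < parent 37 at index 3, swap → [14, 23, 16, 31, 38, 22, 29, 37]
insert 54:
  append 54 at index 8 → [14, 23, 16, 31, 38, 22, 29, 37, 54] (no swap needed)
extract-min → returns 14:
  remove root 14; move last element 54 to root → [54, 23, 16, 31, 38, 22, 29, 37]
  54 vs smaller child 16 at index 2, swap → [16, 23, 54, 31, 38, 22, 29, 37]
  54 vs smaller child 22 at index 5, swap → [16, 23, 22, 31, 38, 54, 29, 37]
extract-min → returns 16:
  remove root 16; move last element 37 to root → [37, 23, 22, 31, 38, 54, 29]
  37 vs smaller child 22 at index 2, swap → [22, 23, 37, 31, 38, 54, 29]
  37 vs smaller child 29 at index 6, swap → [22, 23, 29, 31, 38, 54, 37]

[22, 23, 29, 31, 38, 54, 37]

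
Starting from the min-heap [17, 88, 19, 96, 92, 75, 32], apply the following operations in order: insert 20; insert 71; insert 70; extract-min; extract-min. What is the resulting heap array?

[20, 70, 32, 71, 88, 75, 92, 96]

insert 20:
  append 20 at index 7 → [17, 88, 19, 96, 92, 75, 32, 20]
  20 < parent 96 at index 3, swap → [17, 88, 19, 20, 92, 75, 32, 96]
  20 < parent 88 at index 1, swap → [17, 20, 19, 88, 92, 75, 32, 96]
insert 71:
  append 71 at index 8 → [17, 20, 19, 88, 92, 75, 32, 96, 71]
  71 < parent 88 at index 3, swap → [17, 20, 19, 71, 92, 75, 32, 96, 88]
insert 70:
  append 70 at index 9 → [17, 20, 19, 71, 92, 75, 32, 96, 88, 70]
  70 < parent 92 at index 4, swap → [17, 20, 19, 71, 70, 75, 32, 96, 88, 92]
extract-min → returns 17:
  remove root 17; move last element 92 to root → [92, 20, 19, 71, 70, 75, 32, 96, 88]
  92 vs smaller child 19 at index 2, swap → [19, 20, 92, 71, 70, 75, 32, 96, 88]
  92 vs smaller child 32 at index 6, swap → [19, 20, 32, 71, 70, 75, 92, 96, 88]
extract-min → returns 19:
  remove root 19; move last element 88 to root → [88, 20, 32, 71, 70, 75, 92, 96]
  88 vs smaller child 20 at index 1, swap → [20, 88, 32, 71, 70, 75, 92, 96]
  88 vs smaller child 70 at index 4, swap → [20, 70, 32, 71, 88, 75, 92, 96]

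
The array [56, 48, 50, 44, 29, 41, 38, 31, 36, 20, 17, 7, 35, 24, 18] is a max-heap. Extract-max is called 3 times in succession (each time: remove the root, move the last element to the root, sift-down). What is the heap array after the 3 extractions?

[44, 36, 41, 31, 29, 35, 38, 18, 24, 20, 17, 7]

extract-max #1 returns 56:
  remove root 56; move last element 18 to root → [18, 48, 50, 44, 29, 41, 38, 31, 36, 20, 17, 7, 35, 24]
  18 vs larger child 50 at index 2, swap → [50, 48, 18, 44, 29, 41, 38, 31, 36, 20, 17, 7, 35, 24]
  18 vs larger child 41 at index 5, swap → [50, 48, 41, 44, 29, 18, 38, 31, 36, 20, 17, 7, 35, 24]
  18 vs larger child 35 at index 12, swap → [50, 48, 41, 44, 29, 35, 38, 31, 36, 20, 17, 7, 18, 24]
extract-max #2 returns 50:
  remove root 50; move last element 24 to root → [24, 48, 41, 44, 29, 35, 38, 31, 36, 20, 17, 7, 18]
  24 vs larger child 48 at index 1, swap → [48, 24, 41, 44, 29, 35, 38, 31, 36, 20, 17, 7, 18]
  24 vs larger child 44 at index 3, swap → [48, 44, 41, 24, 29, 35, 38, 31, 36, 20, 17, 7, 18]
  24 vs larger child 36 at index 8, swap → [48, 44, 41, 36, 29, 35, 38, 31, 24, 20, 17, 7, 18]
extract-max #3 returns 48:
  remove root 48; move last element 18 to root → [18, 44, 41, 36, 29, 35, 38, 31, 24, 20, 17, 7]
  18 vs larger child 44 at index 1, swap → [44, 18, 41, 36, 29, 35, 38, 31, 24, 20, 17, 7]
  18 vs larger child 36 at index 3, swap → [44, 36, 41, 18, 29, 35, 38, 31, 24, 20, 17, 7]
  18 vs larger child 31 at index 7, swap → [44, 36, 41, 31, 29, 35, 38, 18, 24, 20, 17, 7]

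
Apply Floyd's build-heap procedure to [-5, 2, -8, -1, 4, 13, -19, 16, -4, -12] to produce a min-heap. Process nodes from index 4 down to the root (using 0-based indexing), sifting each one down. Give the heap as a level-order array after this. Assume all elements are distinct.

[-19, -12, -8, -4, 2, 13, -5, 16, -1, 4]

sift down from index 4:
  4 vs only child -12 at index 9, swap → [-5, 2, -8, -1, -12, 13, -19, 16, -4, 4]
sift down from index 3:
  -1 vs smaller child -4 at index 8, swap → [-5, 2, -8, -4, -12, 13, -19, 16, -1, 4]
sift down from index 2:
  -8 vs smaller child -19 at index 6, swap → [-5, 2, -19, -4, -12, 13, -8, 16, -1, 4]
sift down from index 1:
  2 vs smaller child -12 at index 4, swap → [-5, -12, -19, -4, 2, 13, -8, 16, -1, 4]
sift down from index 0:
  -5 vs smaller child -19 at index 2, swap → [-19, -12, -5, -4, 2, 13, -8, 16, -1, 4]
  -5 vs smaller child -8 at index 6, swap → [-19, -12, -8, -4, 2, 13, -5, 16, -1, 4]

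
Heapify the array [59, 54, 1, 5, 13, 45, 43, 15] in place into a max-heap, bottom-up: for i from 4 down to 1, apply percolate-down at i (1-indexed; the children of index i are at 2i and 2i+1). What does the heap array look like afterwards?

sift down from index 4:
  5 vs only child 15 at index 8, swap → [59, 54, 1, 15, 13, 45, 43, 5]
sift down from index 3:
  1 vs larger child 45 at index 6, swap → [59, 54, 45, 15, 13, 1, 43, 5]
sift down from index 2: already satisfies heap property
sift down from index 1: already satisfies heap property

[59, 54, 45, 15, 13, 1, 43, 5]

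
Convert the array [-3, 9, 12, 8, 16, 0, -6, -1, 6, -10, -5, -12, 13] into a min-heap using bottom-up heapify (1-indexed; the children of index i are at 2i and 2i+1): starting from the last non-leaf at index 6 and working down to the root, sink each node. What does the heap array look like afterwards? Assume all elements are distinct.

[-12, -10, -6, -1, -5, 0, -3, 8, 6, 16, 9, 12, 13]

sift down from index 6:
  0 vs smaller child -12 at index 12, swap → [-3, 9, 12, 8, 16, -12, -6, -1, 6, -10, -5, 0, 13]
sift down from index 5:
  16 vs smaller child -10 at index 10, swap → [-3, 9, 12, 8, -10, -12, -6, -1, 6, 16, -5, 0, 13]
sift down from index 4:
  8 vs smaller child -1 at index 8, swap → [-3, 9, 12, -1, -10, -12, -6, 8, 6, 16, -5, 0, 13]
sift down from index 3:
  12 vs smaller child -12 at index 6, swap → [-3, 9, -12, -1, -10, 12, -6, 8, 6, 16, -5, 0, 13]
  12 vs smaller child 0 at index 12, swap → [-3, 9, -12, -1, -10, 0, -6, 8, 6, 16, -5, 12, 13]
sift down from index 2:
  9 vs smaller child -10 at index 5, swap → [-3, -10, -12, -1, 9, 0, -6, 8, 6, 16, -5, 12, 13]
  9 vs smaller child -5 at index 11, swap → [-3, -10, -12, -1, -5, 0, -6, 8, 6, 16, 9, 12, 13]
sift down from index 1:
  -3 vs smaller child -12 at index 3, swap → [-12, -10, -3, -1, -5, 0, -6, 8, 6, 16, 9, 12, 13]
  -3 vs smaller child -6 at index 7, swap → [-12, -10, -6, -1, -5, 0, -3, 8, 6, 16, 9, 12, 13]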